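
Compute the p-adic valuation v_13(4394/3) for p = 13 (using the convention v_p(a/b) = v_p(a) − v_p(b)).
v_13(4394/3) = 3

Factor powers of 13 from the numerator and denominator of the reduced fraction: 4394 = 13^3 · 2 and 3 = 13^0 · 3. Apply v_p(a/b) = v_p(a) − v_p(b): v_13(4394/3) = 3 − 0 = 3.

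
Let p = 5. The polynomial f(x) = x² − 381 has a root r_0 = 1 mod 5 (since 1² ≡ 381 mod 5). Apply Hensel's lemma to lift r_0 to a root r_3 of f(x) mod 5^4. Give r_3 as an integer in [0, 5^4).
r_3 = 391 (mod 625)

Hensel's recurrence: r_{i+1} = r_i − f(r_i)·(f′(r_i))^{-1} mod 5^{i+2}, with f′(x) = 2x. Iterate:
  r_0 = 1 (mod 5)
  r_1 = 16 (mod 25)
  r_2 = 16 (mod 125)
  r_3 = 391 (mod 625)
Final: r_3 = 391, and one checks f(r_3) ≡ 0 mod 5^4.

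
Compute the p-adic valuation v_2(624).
v_2(624) = 4

v_2(n) is the largest exponent k such that 2^k divides n. Factor out: 624 = 2^4 · 39. (Sign doesn't affect v_p.) So v_2(624) = 4.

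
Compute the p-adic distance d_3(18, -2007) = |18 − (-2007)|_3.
d_3(18, -2007) = 1/81

Step 1 — x − y = 18 − (-2007) = 2025. Step 2 — v_3(2025) = 4 (factor: 2025 = (3^4 · 25); the sign does not affect v_p). Step 3 — |x − y|_3 = 3^{-4} = 1/81.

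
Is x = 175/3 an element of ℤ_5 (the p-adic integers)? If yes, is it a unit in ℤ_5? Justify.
x ∈ ℤ_5 but not a unit; v_5(x) = 2 > 0

ℤ_5 = {x ∈ ℚ_5 : v_5(x) ≥ 0} and ℤ_5^× = {x ∈ ℤ_5 : v_5(x) = 0}. Here v_5(175/3) = v_5(num) − v_5(den) = 2; compare against these criteria.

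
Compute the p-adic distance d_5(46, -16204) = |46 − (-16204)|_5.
d_5(46, -16204) = 1/625

Step 1 — x − y = 46 − (-16204) = 16250. Step 2 — v_5(16250) = 4 (factor: 16250 = (5^4 · 26); the sign does not affect v_p). Step 3 — |x − y|_5 = 5^{-4} = 1/625.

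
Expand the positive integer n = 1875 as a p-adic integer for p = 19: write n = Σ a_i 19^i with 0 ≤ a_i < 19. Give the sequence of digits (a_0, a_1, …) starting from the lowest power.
(a_0, a_1, …) = (13, 3, 5)

Repeated division by 19 gives the digits low-to-high: 1875 = 13 + 3·19^1 + 5·19^2. Digit sequence: (13, 3, 5).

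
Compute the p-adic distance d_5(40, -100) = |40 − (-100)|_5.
d_5(40, -100) = 1/5

Step 1 — x − y = 40 − (-100) = 140. Step 2 — v_5(140) = 1 (factor: 140 = (5^1 · 28); the sign does not affect v_p). Step 3 — |x − y|_5 = 5^{-1} = 1/5.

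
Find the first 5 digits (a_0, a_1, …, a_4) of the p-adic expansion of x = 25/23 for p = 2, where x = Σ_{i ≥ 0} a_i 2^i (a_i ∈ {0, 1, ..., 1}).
(a_0, …, a_4) = (1, 1, 1, 1, 0)

v_2(25/23) = 0 (numerator and denominator both coprime to 2), so x ∈ ℤ_2^×. Compute digits iteratively via a_i = x_i mod 2, x_{i+1} = (x_i − a_i)/2, with x_0 = x:
  x_0 = 25/23;  a_0 = 1;  x_1 = (x_0 − 1)/2 = 1/23
  x_1 = 1/23;  a_1 = 1;  x_2 = (x_1 − 1)/2 = -11/23
  x_2 = -11/23;  a_2 = 1;  x_3 = (x_2 − 1)/2 = -17/23
  x_3 = -17/23;  a_3 = 1;  x_4 = (x_3 − 1)/2 = -20/23
  x_4 = -20/23;  a_4 = 0;  x_5 = (x_4 − 0)/2 = -10/23
Digits: (1, 1, 1, 1, 0).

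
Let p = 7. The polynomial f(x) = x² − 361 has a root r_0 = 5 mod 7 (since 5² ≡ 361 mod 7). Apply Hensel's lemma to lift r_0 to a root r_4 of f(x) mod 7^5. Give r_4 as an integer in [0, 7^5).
r_4 = 19 (mod 16807)

Hensel's recurrence: r_{i+1} = r_i − f(r_i)·(f′(r_i))^{-1} mod 7^{i+2}, with f′(x) = 2x. Iterate:
  r_0 = 5 (mod 7)
  r_1 = 19 (mod 49)
  r_2 = 19 (mod 343)
  r_3 = 19 (mod 2401)
  r_4 = 19 (mod 16807)
Final: r_4 = 19, and one checks f(r_4) ≡ 0 mod 7^5.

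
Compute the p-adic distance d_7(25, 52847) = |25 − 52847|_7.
d_7(25, 52847) = 1/2401

Step 1 — x − y = 25 − 52847 = -52822. Step 2 — v_7(-52822) = 4 (factor: -52822 = −(7^4 · 22); the sign does not affect v_p). Step 3 — |x − y|_7 = 7^{-4} = 1/2401.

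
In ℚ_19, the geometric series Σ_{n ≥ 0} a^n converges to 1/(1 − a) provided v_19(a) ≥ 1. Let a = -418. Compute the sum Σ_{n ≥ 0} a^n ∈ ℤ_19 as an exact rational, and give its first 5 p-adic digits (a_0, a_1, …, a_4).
Σ a^n = 1/(1 − a) = 1/419;  first 5 digits = (1, 16, 7, 17, 15)

v_19(a) = 1 ≥ 1, so the series converges in ℤ_19 to 1/(1 − a) = 1/(1 − (-418)) = 1/419. Expand this rational in ℤ_19: compute digits iteratively via d_i = x_i mod 19, x_{i+1} = (x_i − d_i)/19. The first 5 digits are (1, 16, 7, 17, 15).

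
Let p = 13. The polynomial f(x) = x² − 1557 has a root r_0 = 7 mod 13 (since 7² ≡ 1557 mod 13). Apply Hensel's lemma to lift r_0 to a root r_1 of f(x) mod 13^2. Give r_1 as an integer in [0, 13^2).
r_1 = 163 (mod 169)

Hensel's recurrence: r_{i+1} = r_i − f(r_i)·(f′(r_i))^{-1} mod 13^{i+2}, with f′(x) = 2x. Iterate:
  r_0 = 7 (mod 13)
  r_1 = 163 (mod 169)
Final: r_1 = 163, and one checks f(r_1) ≡ 0 mod 13^2.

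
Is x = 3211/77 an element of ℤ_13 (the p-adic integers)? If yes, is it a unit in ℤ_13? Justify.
x ∈ ℤ_13 but not a unit; v_13(x) = 2 > 0

ℤ_13 = {x ∈ ℚ_13 : v_13(x) ≥ 0} and ℤ_13^× = {x ∈ ℤ_13 : v_13(x) = 0}. Here v_13(3211/77) = v_13(num) − v_13(den) = 2; compare against these criteria.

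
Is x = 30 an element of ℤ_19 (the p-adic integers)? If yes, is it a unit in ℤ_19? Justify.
x ∈ ℤ_19^× (unit); v_19(x) = 0

ℤ_19 = {x ∈ ℚ_19 : v_19(x) ≥ 0} and ℤ_19^× = {x ∈ ℤ_19 : v_19(x) = 0}. Here v_19(30) = v_19(num) − v_19(den) = 0; compare against these criteria.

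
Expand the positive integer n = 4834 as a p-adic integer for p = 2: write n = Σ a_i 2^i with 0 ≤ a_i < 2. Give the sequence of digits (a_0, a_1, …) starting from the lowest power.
(a_0, a_1, …) = (0, 1, 0, 0, 0, 1, 1, 1, 0, 1, 0, 0, 1)

Repeated division by 2 gives the digits low-to-high: 4834 = 1·2^1 + 1·2^5 + 1·2^6 + 1·2^7 + 1·2^9 + 1·2^12. Digit sequence: (0, 1, 0, 0, 0, 1, 1, 1, 0, 1, 0, 0, 1).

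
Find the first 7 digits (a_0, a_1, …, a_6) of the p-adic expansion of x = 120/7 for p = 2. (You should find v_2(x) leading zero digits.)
(a_0, …, a_6) = (0, 0, 0, 1, 0, 0, 1)

v_2(120/7) = 3, so a_0 = ... = a_2 = 0. Factor out: x = 2^3 · u with u = 15/7 a unit in ℤ_2. Expand u iteratively via a_{v+i} = u_i mod 2, u_{i+1} = (u_i − a_{v+i})/2:
  u_0 = 15/7;  a_3 = 1;  u_1 = (u_0 − 1)/2 = 4/7
  u_1 = 4/7;  a_4 = 0;  u_2 = (u_1 − 0)/2 = 2/7
  u_2 = 2/7;  a_5 = 0;  u_3 = (u_2 − 0)/2 = 1/7
  u_3 = 1/7;  a_6 = 1;  u_4 = (u_3 − 1)/2 = -3/7
Digits: (0, 0, 0, 1, 0, 0, 1).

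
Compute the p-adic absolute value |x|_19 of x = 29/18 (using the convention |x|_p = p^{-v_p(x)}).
|29/18|_19 = 1

Step 1 — compute v_19(x) by factoring powers of 19 out of the numerator and denominator: v_19(29/18) = 0. Step 2 — apply |x|_p = p^{-v_p(x)} = 19^{0} = 1.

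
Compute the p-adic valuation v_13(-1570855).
v_13(-1570855) = 4

v_13(n) is the largest exponent k such that 13^k divides n. Factor out: -1570855 = -13^4 · 55. (Sign doesn't affect v_p.) So v_13(-1570855) = 4.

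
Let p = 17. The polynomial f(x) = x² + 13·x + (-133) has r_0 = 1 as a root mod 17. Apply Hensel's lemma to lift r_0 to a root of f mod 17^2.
r_1 = 86 (mod 289)

Hensel: r_{i+1} = r_i − f(r_i)·(f′(r_i))^{-1} mod 17^{i+2}, f′(x) = 2x + 13. Iterate:
  r_0 = 1 (mod 17)
  r_1 = 86 (mod 289)
Final: r = 86 satisfies f(r) ≡ 0 mod 17^2.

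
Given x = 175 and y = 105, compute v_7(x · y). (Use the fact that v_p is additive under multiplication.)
v_7(18375) = 2

v_p(x) = 1 (factor: 175 = 7^1 · 25); v_p(y) = 1 (factor: 105 = 7^1 · 15). Additivity: v_p(xy) = v_p(x) + v_p(y) = 1 + 1 = 2. (Direct check: xy = 18375 = 7^2 · (375).)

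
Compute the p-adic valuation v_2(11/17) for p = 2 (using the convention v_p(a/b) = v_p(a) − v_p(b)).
v_2(11/17) = 0

Factor powers of 2 from the numerator and denominator of the reduced fraction: 11 = 2^0 · 11 and 17 = 2^0 · 17. Apply v_p(a/b) = v_p(a) − v_p(b): v_2(11/17) = 0 − 0 = 0.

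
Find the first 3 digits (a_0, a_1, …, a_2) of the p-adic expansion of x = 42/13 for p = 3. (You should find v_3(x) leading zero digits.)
(a_0, …, a_2) = (0, 2, 2)

v_3(42/13) = 1, so a_0 = ... = a_0 = 0. Factor out: x = 3^1 · u with u = 14/13 a unit in ℤ_3. Expand u iteratively via a_{v+i} = u_i mod 3, u_{i+1} = (u_i − a_{v+i})/3:
  u_0 = 14/13;  a_1 = 2;  u_1 = (u_0 − 2)/3 = -4/13
  u_1 = -4/13;  a_2 = 2;  u_2 = (u_1 − 2)/3 = -10/13
Digits: (0, 2, 2).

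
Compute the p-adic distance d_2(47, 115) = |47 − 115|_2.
d_2(47, 115) = 1/4

Step 1 — x − y = 47 − 115 = -68. Step 2 — v_2(-68) = 2 (factor: -68 = −(2^2 · 17); the sign does not affect v_p). Step 3 — |x − y|_2 = 2^{-2} = 1/4.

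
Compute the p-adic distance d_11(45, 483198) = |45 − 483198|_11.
d_11(45, 483198) = 1/161051

Step 1 — x − y = 45 − 483198 = -483153. Step 2 — v_11(-483153) = 5 (factor: -483153 = −(11^5 · 3); the sign does not affect v_p). Step 3 — |x − y|_11 = 11^{-5} = 1/161051.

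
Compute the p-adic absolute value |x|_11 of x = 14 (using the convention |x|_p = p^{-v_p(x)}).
|14|_11 = 1

Step 1 — compute v_11(x) by factoring powers of 11 out of the numerator and denominator: v_11(14) = 0. Step 2 — apply |x|_p = p^{-v_p(x)} = 11^{0} = 1.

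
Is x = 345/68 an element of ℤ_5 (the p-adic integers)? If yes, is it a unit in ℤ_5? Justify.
x ∈ ℤ_5 but not a unit; v_5(x) = 1 > 0

ℤ_5 = {x ∈ ℚ_5 : v_5(x) ≥ 0} and ℤ_5^× = {x ∈ ℤ_5 : v_5(x) = 0}. Here v_5(345/68) = v_5(num) − v_5(den) = 1; compare against these criteria.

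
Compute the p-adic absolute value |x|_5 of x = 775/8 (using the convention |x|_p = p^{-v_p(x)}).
|775/8|_5 = 1/25

Step 1 — compute v_5(x) by factoring powers of 5 out of the numerator and denominator: v_5(775/8) = 2. Step 2 — apply |x|_p = p^{-v_p(x)} = 5^{-2} = 1/25.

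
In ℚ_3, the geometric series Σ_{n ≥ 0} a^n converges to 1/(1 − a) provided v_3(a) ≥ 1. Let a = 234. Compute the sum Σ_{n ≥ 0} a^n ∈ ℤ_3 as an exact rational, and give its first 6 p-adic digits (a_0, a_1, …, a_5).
Σ a^n = 1/(1 − a) = -1/233;  first 6 digits = (1, 0, 2, 2, 0, 1)

v_3(a) = 2 ≥ 1, so the series converges in ℤ_3 to 1/(1 − a) = 1/(1 − 234) = -1/233. Expand this rational in ℤ_3: compute digits iteratively via d_i = x_i mod 3, x_{i+1} = (x_i − d_i)/3. The first 6 digits are (1, 0, 2, 2, 0, 1).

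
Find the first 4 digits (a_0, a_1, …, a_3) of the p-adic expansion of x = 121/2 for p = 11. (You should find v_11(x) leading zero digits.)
(a_0, …, a_3) = (0, 0, 6, 5)

v_11(121/2) = 2, so a_0 = ... = a_1 = 0. Factor out: x = 11^2 · u with u = 1/2 a unit in ℤ_11. Expand u iteratively via a_{v+i} = u_i mod 11, u_{i+1} = (u_i − a_{v+i})/11:
  u_0 = 1/2;  a_2 = 6;  u_1 = (u_0 − 6)/11 = -1/2
  u_1 = -1/2;  a_3 = 5;  u_2 = (u_1 − 5)/11 = -1/2
Digits: (0, 0, 6, 5).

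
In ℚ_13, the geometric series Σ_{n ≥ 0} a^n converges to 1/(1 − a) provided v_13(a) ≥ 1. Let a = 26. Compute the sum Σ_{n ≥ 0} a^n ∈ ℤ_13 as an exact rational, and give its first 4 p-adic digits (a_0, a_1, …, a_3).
Σ a^n = 1/(1 − a) = -1/25;  first 4 digits = (1, 2, 4, 8)

v_13(a) = 1 ≥ 1, so the series converges in ℤ_13 to 1/(1 − a) = 1/(1 − 26) = -1/25. Expand this rational in ℤ_13: compute digits iteratively via d_i = x_i mod 13, x_{i+1} = (x_i − d_i)/13. The first 4 digits are (1, 2, 4, 8).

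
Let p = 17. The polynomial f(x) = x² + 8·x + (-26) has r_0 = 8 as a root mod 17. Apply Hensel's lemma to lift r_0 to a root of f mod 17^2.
r_1 = 76 (mod 289)

Hensel: r_{i+1} = r_i − f(r_i)·(f′(r_i))^{-1} mod 17^{i+2}, f′(x) = 2x + 8. Iterate:
  r_0 = 8 (mod 17)
  r_1 = 76 (mod 289)
Final: r = 76 satisfies f(r) ≡ 0 mod 17^2.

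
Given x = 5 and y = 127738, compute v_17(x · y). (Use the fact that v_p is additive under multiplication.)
v_17(638690) = 3

v_p(x) = 0 (factor: 5 = 17^0 · 5); v_p(y) = 3 (factor: 127738 = 17^3 · 26). Additivity: v_p(xy) = v_p(x) + v_p(y) = 0 + 3 = 3. (Direct check: xy = 638690 = 17^3 · (130).)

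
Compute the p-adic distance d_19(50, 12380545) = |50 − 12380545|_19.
d_19(50, 12380545) = 1/2476099

Step 1 — x − y = 50 − 12380545 = -12380495. Step 2 — v_19(-12380495) = 5 (factor: -12380495 = −(19^5 · 5); the sign does not affect v_p). Step 3 — |x − y|_19 = 19^{-5} = 1/2476099.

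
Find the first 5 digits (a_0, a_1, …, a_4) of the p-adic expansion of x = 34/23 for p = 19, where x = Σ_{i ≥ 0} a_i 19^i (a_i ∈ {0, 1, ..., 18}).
(a_0, …, a_4) = (18, 14, 5, 3, 18)

v_19(34/23) = 0 (numerator and denominator both coprime to 19), so x ∈ ℤ_19^×. Compute digits iteratively via a_i = x_i mod 19, x_{i+1} = (x_i − a_i)/19, with x_0 = x:
  x_0 = 34/23;  a_0 = 18;  x_1 = (x_0 − 18)/19 = -20/23
  x_1 = -20/23;  a_1 = 14;  x_2 = (x_1 − 14)/19 = -18/23
  x_2 = -18/23;  a_2 = 5;  x_3 = (x_2 − 5)/19 = -7/23
  x_3 = -7/23;  a_3 = 3;  x_4 = (x_3 − 3)/19 = -4/23
  x_4 = -4/23;  a_4 = 18;  x_5 = (x_4 − 18)/19 = -22/23
Digits: (18, 14, 5, 3, 18).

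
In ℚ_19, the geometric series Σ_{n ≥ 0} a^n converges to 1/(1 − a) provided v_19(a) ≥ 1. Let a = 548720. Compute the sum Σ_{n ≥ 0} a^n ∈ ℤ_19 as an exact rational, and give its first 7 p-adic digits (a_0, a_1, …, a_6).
Σ a^n = 1/(1 − a) = -1/548719;  first 7 digits = (1, 0, 0, 4, 4, 0, 16)

v_19(a) = 3 ≥ 1, so the series converges in ℤ_19 to 1/(1 − a) = 1/(1 − 548720) = -1/548719. Expand this rational in ℤ_19: compute digits iteratively via d_i = x_i mod 19, x_{i+1} = (x_i − d_i)/19. The first 7 digits are (1, 0, 0, 4, 4, 0, 16).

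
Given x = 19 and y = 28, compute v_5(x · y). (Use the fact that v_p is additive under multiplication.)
v_5(532) = 0

v_p(x) = 0 (factor: 19 = 5^0 · 19); v_p(y) = 0 (factor: 28 = 5^0 · 28). Additivity: v_p(xy) = v_p(x) + v_p(y) = 0 + 0 = 0. (Direct check: xy = 532 = 5^0 · (532).)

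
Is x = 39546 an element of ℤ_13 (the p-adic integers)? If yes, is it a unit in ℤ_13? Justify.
x ∈ ℤ_13 but not a unit; v_13(x) = 3 > 0

ℤ_13 = {x ∈ ℚ_13 : v_13(x) ≥ 0} and ℤ_13^× = {x ∈ ℤ_13 : v_13(x) = 0}. Here v_13(39546) = v_13(num) − v_13(den) = 3; compare against these criteria.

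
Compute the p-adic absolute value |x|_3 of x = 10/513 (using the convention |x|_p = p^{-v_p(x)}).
|10/513|_3 = 27

Step 1 — compute v_3(x) by factoring powers of 3 out of the numerator and denominator: v_3(10/513) = -3. Step 2 — apply |x|_p = p^{-v_p(x)} = 3^{3} = 27.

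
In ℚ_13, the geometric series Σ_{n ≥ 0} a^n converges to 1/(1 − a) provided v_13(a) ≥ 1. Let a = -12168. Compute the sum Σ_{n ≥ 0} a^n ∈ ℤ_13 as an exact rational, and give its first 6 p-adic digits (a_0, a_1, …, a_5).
Σ a^n = 1/(1 − a) = 1/12169;  first 6 digits = (1, 0, 6, 7, 9, 8)

v_13(a) = 2 ≥ 1, so the series converges in ℤ_13 to 1/(1 − a) = 1/(1 − (-12168)) = 1/12169. Expand this rational in ℤ_13: compute digits iteratively via d_i = x_i mod 13, x_{i+1} = (x_i − d_i)/13. The first 6 digits are (1, 0, 6, 7, 9, 8).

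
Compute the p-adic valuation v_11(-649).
v_11(-649) = 1

v_11(n) is the largest exponent k such that 11^k divides n. Factor out: -649 = -11^1 · 59. (Sign doesn't affect v_p.) So v_11(-649) = 1.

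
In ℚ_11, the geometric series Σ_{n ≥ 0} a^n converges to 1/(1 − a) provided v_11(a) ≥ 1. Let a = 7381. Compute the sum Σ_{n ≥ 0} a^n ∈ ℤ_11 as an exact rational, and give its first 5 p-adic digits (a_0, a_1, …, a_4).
Σ a^n = 1/(1 − a) = -1/7380;  first 5 digits = (1, 0, 6, 5, 3)

v_11(a) = 2 ≥ 1, so the series converges in ℤ_11 to 1/(1 − a) = 1/(1 − 7381) = -1/7380. Expand this rational in ℤ_11: compute digits iteratively via d_i = x_i mod 11, x_{i+1} = (x_i − d_i)/11. The first 5 digits are (1, 0, 6, 5, 3).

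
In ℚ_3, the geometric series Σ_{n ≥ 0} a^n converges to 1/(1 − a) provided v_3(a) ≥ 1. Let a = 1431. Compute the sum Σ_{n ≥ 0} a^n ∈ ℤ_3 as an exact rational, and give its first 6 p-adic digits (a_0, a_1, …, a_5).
Σ a^n = 1/(1 − a) = -1/1430;  first 6 digits = (1, 0, 0, 2, 2, 2)

v_3(a) = 3 ≥ 1, so the series converges in ℤ_3 to 1/(1 − a) = 1/(1 − 1431) = -1/1430. Expand this rational in ℤ_3: compute digits iteratively via d_i = x_i mod 3, x_{i+1} = (x_i − d_i)/3. The first 6 digits are (1, 0, 0, 2, 2, 2).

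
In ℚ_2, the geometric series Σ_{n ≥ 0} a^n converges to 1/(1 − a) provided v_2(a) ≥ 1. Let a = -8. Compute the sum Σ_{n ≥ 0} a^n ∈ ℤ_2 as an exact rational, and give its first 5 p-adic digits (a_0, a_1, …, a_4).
Σ a^n = 1/(1 − a) = 1/9;  first 5 digits = (1, 0, 0, 1, 1)

v_2(a) = 3 ≥ 1, so the series converges in ℤ_2 to 1/(1 − a) = 1/(1 − (-8)) = 1/9. Expand this rational in ℤ_2: compute digits iteratively via d_i = x_i mod 2, x_{i+1} = (x_i − d_i)/2. The first 5 digits are (1, 0, 0, 1, 1).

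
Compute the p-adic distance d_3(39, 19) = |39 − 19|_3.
d_3(39, 19) = 1

Step 1 — x − y = 39 − 19 = 20. Step 2 — v_3(20) = 0 (factor: 20 = (3^0 · 20); the sign does not affect v_p). Step 3 — |x − y|_3 = 3^{0} = 1.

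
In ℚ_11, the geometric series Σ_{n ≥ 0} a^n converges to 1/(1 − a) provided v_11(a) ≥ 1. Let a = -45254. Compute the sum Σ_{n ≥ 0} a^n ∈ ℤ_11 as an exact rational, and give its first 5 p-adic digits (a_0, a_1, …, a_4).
Σ a^n = 1/(1 − a) = 1/45255;  first 5 digits = (1, 0, 0, 10, 7)

v_11(a) = 3 ≥ 1, so the series converges in ℤ_11 to 1/(1 − a) = 1/(1 − (-45254)) = 1/45255. Expand this rational in ℤ_11: compute digits iteratively via d_i = x_i mod 11, x_{i+1} = (x_i − d_i)/11. The first 5 digits are (1, 0, 0, 10, 7).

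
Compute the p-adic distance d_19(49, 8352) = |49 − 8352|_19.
d_19(49, 8352) = 1/361

Step 1 — x − y = 49 − 8352 = -8303. Step 2 — v_19(-8303) = 2 (factor: -8303 = −(19^2 · 23); the sign does not affect v_p). Step 3 — |x − y|_19 = 19^{-2} = 1/361.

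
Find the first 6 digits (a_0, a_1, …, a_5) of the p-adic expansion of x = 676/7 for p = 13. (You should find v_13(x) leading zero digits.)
(a_0, …, a_5) = (0, 0, 8, 5, 7, 5)

v_13(676/7) = 2, so a_0 = ... = a_1 = 0. Factor out: x = 13^2 · u with u = 4/7 a unit in ℤ_13. Expand u iteratively via a_{v+i} = u_i mod 13, u_{i+1} = (u_i − a_{v+i})/13:
  u_0 = 4/7;  a_2 = 8;  u_1 = (u_0 − 8)/13 = -4/7
  u_1 = -4/7;  a_3 = 5;  u_2 = (u_1 − 5)/13 = -3/7
  u_2 = -3/7;  a_4 = 7;  u_3 = (u_2 − 7)/13 = -4/7
  u_3 = -4/7;  a_5 = 5;  u_4 = (u_3 − 5)/13 = -3/7
Digits: (0, 0, 8, 5, 7, 5).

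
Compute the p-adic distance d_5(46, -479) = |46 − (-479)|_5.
d_5(46, -479) = 1/25

Step 1 — x − y = 46 − (-479) = 525. Step 2 — v_5(525) = 2 (factor: 525 = (5^2 · 21); the sign does not affect v_p). Step 3 — |x − y|_5 = 5^{-2} = 1/25.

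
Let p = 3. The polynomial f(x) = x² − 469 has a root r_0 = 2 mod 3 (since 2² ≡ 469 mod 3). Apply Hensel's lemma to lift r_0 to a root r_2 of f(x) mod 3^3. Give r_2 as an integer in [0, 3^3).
r_2 = 8 (mod 27)

Hensel's recurrence: r_{i+1} = r_i − f(r_i)·(f′(r_i))^{-1} mod 3^{i+2}, with f′(x) = 2x. Iterate:
  r_0 = 2 (mod 3)
  r_1 = 8 (mod 9)
  r_2 = 8 (mod 27)
Final: r_2 = 8, and one checks f(r_2) ≡ 0 mod 3^3.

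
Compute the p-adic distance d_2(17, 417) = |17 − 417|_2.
d_2(17, 417) = 1/16

Step 1 — x − y = 17 − 417 = -400. Step 2 — v_2(-400) = 4 (factor: -400 = −(2^4 · 25); the sign does not affect v_p). Step 3 — |x − y|_2 = 2^{-4} = 1/16.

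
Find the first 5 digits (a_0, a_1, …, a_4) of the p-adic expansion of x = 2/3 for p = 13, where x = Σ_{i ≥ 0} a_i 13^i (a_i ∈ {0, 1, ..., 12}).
(a_0, …, a_4) = (5, 4, 4, 4, 4)

v_13(2/3) = 0 (numerator and denominator both coprime to 13), so x ∈ ℤ_13^×. Compute digits iteratively via a_i = x_i mod 13, x_{i+1} = (x_i − a_i)/13, with x_0 = x:
  x_0 = 2/3;  a_0 = 5;  x_1 = (x_0 − 5)/13 = -1/3
  x_1 = -1/3;  a_1 = 4;  x_2 = (x_1 − 4)/13 = -1/3
  x_2 = -1/3;  a_2 = 4;  x_3 = (x_2 − 4)/13 = -1/3
  x_3 = -1/3;  a_3 = 4;  x_4 = (x_3 − 4)/13 = -1/3
  x_4 = -1/3;  a_4 = 4;  x_5 = (x_4 − 4)/13 = -1/3
Digits: (5, 4, 4, 4, 4).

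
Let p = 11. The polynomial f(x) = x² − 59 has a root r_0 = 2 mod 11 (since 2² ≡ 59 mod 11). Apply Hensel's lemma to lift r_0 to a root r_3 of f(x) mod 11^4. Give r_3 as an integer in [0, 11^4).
r_3 = 7185 (mod 14641)

Hensel's recurrence: r_{i+1} = r_i − f(r_i)·(f′(r_i))^{-1} mod 11^{i+2}, with f′(x) = 2x. Iterate:
  r_0 = 2 (mod 11)
  r_1 = 46 (mod 121)
  r_2 = 530 (mod 1331)
  r_3 = 7185 (mod 14641)
Final: r_3 = 7185, and one checks f(r_3) ≡ 0 mod 11^4.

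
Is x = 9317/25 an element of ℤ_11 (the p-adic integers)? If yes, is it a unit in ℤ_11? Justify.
x ∈ ℤ_11 but not a unit; v_11(x) = 3 > 0

ℤ_11 = {x ∈ ℚ_11 : v_11(x) ≥ 0} and ℤ_11^× = {x ∈ ℤ_11 : v_11(x) = 0}. Here v_11(9317/25) = v_11(num) − v_11(den) = 3; compare against these criteria.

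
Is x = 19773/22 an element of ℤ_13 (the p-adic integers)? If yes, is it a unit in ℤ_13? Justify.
x ∈ ℤ_13 but not a unit; v_13(x) = 3 > 0

ℤ_13 = {x ∈ ℚ_13 : v_13(x) ≥ 0} and ℤ_13^× = {x ∈ ℤ_13 : v_13(x) = 0}. Here v_13(19773/22) = v_13(num) − v_13(den) = 3; compare against these criteria.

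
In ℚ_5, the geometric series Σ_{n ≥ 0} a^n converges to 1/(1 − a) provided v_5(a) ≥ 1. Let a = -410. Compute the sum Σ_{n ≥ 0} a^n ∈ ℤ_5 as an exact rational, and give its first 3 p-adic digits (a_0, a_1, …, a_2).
Σ a^n = 1/(1 − a) = 1/411;  first 3 digits = (1, 3, 2)

v_5(a) = 1 ≥ 1, so the series converges in ℤ_5 to 1/(1 − a) = 1/(1 − (-410)) = 1/411. Expand this rational in ℤ_5: compute digits iteratively via d_i = x_i mod 5, x_{i+1} = (x_i − d_i)/5. The first 3 digits are (1, 3, 2).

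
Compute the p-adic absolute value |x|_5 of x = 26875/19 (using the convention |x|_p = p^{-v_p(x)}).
|26875/19|_5 = 1/625

Step 1 — compute v_5(x) by factoring powers of 5 out of the numerator and denominator: v_5(26875/19) = 4. Step 2 — apply |x|_p = p^{-v_p(x)} = 5^{-4} = 1/625.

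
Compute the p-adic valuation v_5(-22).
v_5(-22) = 0

v_5(n) is the largest exponent k such that 5^k divides n. Factor out: -22 = -5^0 · 22. (Sign doesn't affect v_p.) So v_5(-22) = 0.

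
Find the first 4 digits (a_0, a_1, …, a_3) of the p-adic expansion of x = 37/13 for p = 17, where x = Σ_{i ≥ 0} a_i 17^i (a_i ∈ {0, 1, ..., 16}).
(a_0, …, a_3) = (12, 6, 14, 7)

v_17(37/13) = 0 (numerator and denominator both coprime to 17), so x ∈ ℤ_17^×. Compute digits iteratively via a_i = x_i mod 17, x_{i+1} = (x_i − a_i)/17, with x_0 = x:
  x_0 = 37/13;  a_0 = 12;  x_1 = (x_0 − 12)/17 = -7/13
  x_1 = -7/13;  a_1 = 6;  x_2 = (x_1 − 6)/17 = -5/13
  x_2 = -5/13;  a_2 = 14;  x_3 = (x_2 − 14)/17 = -11/13
  x_3 = -11/13;  a_3 = 7;  x_4 = (x_3 − 7)/17 = -6/13
Digits: (12, 6, 14, 7).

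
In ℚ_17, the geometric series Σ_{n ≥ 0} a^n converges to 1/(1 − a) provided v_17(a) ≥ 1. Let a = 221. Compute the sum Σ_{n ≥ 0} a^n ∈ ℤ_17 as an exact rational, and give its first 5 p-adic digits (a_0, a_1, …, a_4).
Σ a^n = 1/(1 − a) = -1/220;  first 5 digits = (1, 13, 16, 13, 11)

v_17(a) = 1 ≥ 1, so the series converges in ℤ_17 to 1/(1 − a) = 1/(1 − 221) = -1/220. Expand this rational in ℤ_17: compute digits iteratively via d_i = x_i mod 17, x_{i+1} = (x_i − d_i)/17. The first 5 digits are (1, 13, 16, 13, 11).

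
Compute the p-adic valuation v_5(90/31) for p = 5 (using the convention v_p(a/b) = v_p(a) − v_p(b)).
v_5(90/31) = 1

Factor powers of 5 from the numerator and denominator of the reduced fraction: 90 = 5^1 · 18 and 31 = 5^0 · 31. Apply v_p(a/b) = v_p(a) − v_p(b): v_5(90/31) = 1 − 0 = 1.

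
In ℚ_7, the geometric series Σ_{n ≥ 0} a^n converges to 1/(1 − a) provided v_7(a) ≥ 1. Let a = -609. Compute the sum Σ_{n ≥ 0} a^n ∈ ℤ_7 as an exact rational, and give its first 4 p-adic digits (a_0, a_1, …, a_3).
Σ a^n = 1/(1 − a) = 1/610;  first 4 digits = (1, 4, 3, 2)

v_7(a) = 1 ≥ 1, so the series converges in ℤ_7 to 1/(1 − a) = 1/(1 − (-609)) = 1/610. Expand this rational in ℤ_7: compute digits iteratively via d_i = x_i mod 7, x_{i+1} = (x_i − d_i)/7. The first 4 digits are (1, 4, 3, 2).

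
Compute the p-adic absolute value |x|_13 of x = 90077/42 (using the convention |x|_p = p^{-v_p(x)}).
|90077/42|_13 = 1/2197

Step 1 — compute v_13(x) by factoring powers of 13 out of the numerator and denominator: v_13(90077/42) = 3. Step 2 — apply |x|_p = p^{-v_p(x)} = 13^{-3} = 1/2197.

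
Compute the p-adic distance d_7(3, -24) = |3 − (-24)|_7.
d_7(3, -24) = 1

Step 1 — x − y = 3 − (-24) = 27. Step 2 — v_7(27) = 0 (factor: 27 = (7^0 · 27); the sign does not affect v_p). Step 3 — |x − y|_7 = 7^{0} = 1.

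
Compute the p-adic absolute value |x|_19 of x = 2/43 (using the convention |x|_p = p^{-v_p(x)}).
|2/43|_19 = 1

Step 1 — compute v_19(x) by factoring powers of 19 out of the numerator and denominator: v_19(2/43) = 0. Step 2 — apply |x|_p = p^{-v_p(x)} = 19^{0} = 1.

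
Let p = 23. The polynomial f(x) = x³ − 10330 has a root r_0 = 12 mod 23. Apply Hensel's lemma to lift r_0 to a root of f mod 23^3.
r_2 = 196 (mod 12167)

Hensel: r_{i+1} = r_i − f(r_i)/f′(r_i) mod 23^{i+2}, where f′(x) = 3x². Iterate:
  r_0 = 12 (mod 23)
  r_1 = 196 (mod 529)
  r_2 = 196 (mod 12167)
Final: r = 196 with f(r) ≡ 0 mod 23^3.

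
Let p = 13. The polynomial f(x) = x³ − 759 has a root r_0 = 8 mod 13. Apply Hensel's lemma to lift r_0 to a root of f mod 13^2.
r_1 = 151 (mod 169)

Hensel: r_{i+1} = r_i − f(r_i)/f′(r_i) mod 13^{i+2}, where f′(x) = 3x². Iterate:
  r_0 = 8 (mod 13)
  r_1 = 151 (mod 169)
Final: r = 151 with f(r) ≡ 0 mod 13^2.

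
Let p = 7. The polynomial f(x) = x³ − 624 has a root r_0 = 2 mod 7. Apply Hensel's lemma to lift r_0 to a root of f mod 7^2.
r_1 = 37 (mod 49)

Hensel: r_{i+1} = r_i − f(r_i)/f′(r_i) mod 7^{i+2}, where f′(x) = 3x². Iterate:
  r_0 = 2 (mod 7)
  r_1 = 37 (mod 49)
Final: r = 37 with f(r) ≡ 0 mod 7^2.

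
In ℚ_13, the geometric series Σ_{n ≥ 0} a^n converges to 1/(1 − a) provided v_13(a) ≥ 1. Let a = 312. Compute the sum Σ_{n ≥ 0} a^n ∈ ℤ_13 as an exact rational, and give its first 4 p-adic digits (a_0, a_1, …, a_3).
Σ a^n = 1/(1 − a) = -1/311;  first 4 digits = (1, 11, 5, 10)

v_13(a) = 1 ≥ 1, so the series converges in ℤ_13 to 1/(1 − a) = 1/(1 − 312) = -1/311. Expand this rational in ℤ_13: compute digits iteratively via d_i = x_i mod 13, x_{i+1} = (x_i − d_i)/13. The first 4 digits are (1, 11, 5, 10).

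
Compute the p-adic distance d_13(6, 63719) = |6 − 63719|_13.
d_13(6, 63719) = 1/2197

Step 1 — x − y = 6 − 63719 = -63713. Step 2 — v_13(-63713) = 3 (factor: -63713 = −(13^3 · 29); the sign does not affect v_p). Step 3 — |x − y|_13 = 13^{-3} = 1/2197.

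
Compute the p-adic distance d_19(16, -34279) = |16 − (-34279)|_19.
d_19(16, -34279) = 1/6859

Step 1 — x − y = 16 − (-34279) = 34295. Step 2 — v_19(34295) = 3 (factor: 34295 = (19^3 · 5); the sign does not affect v_p). Step 3 — |x − y|_19 = 19^{-3} = 1/6859.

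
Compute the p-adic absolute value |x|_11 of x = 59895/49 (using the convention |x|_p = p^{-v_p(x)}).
|59895/49|_11 = 1/1331

Step 1 — compute v_11(x) by factoring powers of 11 out of the numerator and denominator: v_11(59895/49) = 3. Step 2 — apply |x|_p = p^{-v_p(x)} = 11^{-3} = 1/1331.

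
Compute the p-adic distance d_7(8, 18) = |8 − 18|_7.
d_7(8, 18) = 1

Step 1 — x − y = 8 − 18 = -10. Step 2 — v_7(-10) = 0 (factor: -10 = −(7^0 · 10); the sign does not affect v_p). Step 3 — |x − y|_7 = 7^{0} = 1.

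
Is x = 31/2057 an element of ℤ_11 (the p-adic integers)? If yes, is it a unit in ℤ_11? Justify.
x ∉ ℤ_11 (v_11(x) = -2 < 0)

ℤ_11 = {x ∈ ℚ_11 : v_11(x) ≥ 0} and ℤ_11^× = {x ∈ ℤ_11 : v_11(x) = 0}. Here v_11(31/2057) = v_11(num) − v_11(den) = -2; compare against these criteria.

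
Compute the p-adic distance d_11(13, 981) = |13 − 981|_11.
d_11(13, 981) = 1/121

Step 1 — x − y = 13 − 981 = -968. Step 2 — v_11(-968) = 2 (factor: -968 = −(11^2 · 8); the sign does not affect v_p). Step 3 — |x − y|_11 = 11^{-2} = 1/121.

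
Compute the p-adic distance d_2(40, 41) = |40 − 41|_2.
d_2(40, 41) = 1

Step 1 — x − y = 40 − 41 = -1. Step 2 — v_2(-1) = 0 (factor: -1 = −(2^0 · 1); the sign does not affect v_p). Step 3 — |x − y|_2 = 2^{0} = 1.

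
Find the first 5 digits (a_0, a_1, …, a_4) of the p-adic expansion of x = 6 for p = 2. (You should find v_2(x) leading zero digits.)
(a_0, …, a_4) = (0, 1, 1, 0, 0)

v_2(6) = 1, so a_0 = ... = a_0 = 0. Factor out: x = 2^1 · u with u = 3 a unit in ℤ_2. Expand u iteratively via a_{v+i} = u_i mod 2, u_{i+1} = (u_i − a_{v+i})/2:
  u_0 = 3;  a_1 = 1;  u_1 = (u_0 − 1)/2 = 1
  u_1 = 1;  a_2 = 1;  u_2 = (u_1 − 1)/2 = 0
  u_2 = 0;  a_3 = 0;  u_3 = (u_2 − 0)/2 = 0
  u_3 = 0;  a_4 = 0;  u_4 = (u_3 − 0)/2 = 0
Digits: (0, 1, 1, 0, 0).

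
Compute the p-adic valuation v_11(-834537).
v_11(-834537) = 4

v_11(n) is the largest exponent k such that 11^k divides n. Factor out: -834537 = -11^4 · 57. (Sign doesn't affect v_p.) So v_11(-834537) = 4.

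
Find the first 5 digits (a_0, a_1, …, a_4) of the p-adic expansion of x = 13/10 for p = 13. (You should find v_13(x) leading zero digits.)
(a_0, …, a_4) = (0, 4, 1, 9, 11)

v_13(13/10) = 1, so a_0 = ... = a_0 = 0. Factor out: x = 13^1 · u with u = 1/10 a unit in ℤ_13. Expand u iteratively via a_{v+i} = u_i mod 13, u_{i+1} = (u_i − a_{v+i})/13:
  u_0 = 1/10;  a_1 = 4;  u_1 = (u_0 − 4)/13 = -3/10
  u_1 = -3/10;  a_2 = 1;  u_2 = (u_1 − 1)/13 = -1/10
  u_2 = -1/10;  a_3 = 9;  u_3 = (u_2 − 9)/13 = -7/10
  u_3 = -7/10;  a_4 = 11;  u_4 = (u_3 − 11)/13 = -9/10
Digits: (0, 4, 1, 9, 11).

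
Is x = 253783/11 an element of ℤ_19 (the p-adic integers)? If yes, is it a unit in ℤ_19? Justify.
x ∈ ℤ_19 but not a unit; v_19(x) = 3 > 0

ℤ_19 = {x ∈ ℚ_19 : v_19(x) ≥ 0} and ℤ_19^× = {x ∈ ℤ_19 : v_19(x) = 0}. Here v_19(253783/11) = v_19(num) − v_19(den) = 3; compare against these criteria.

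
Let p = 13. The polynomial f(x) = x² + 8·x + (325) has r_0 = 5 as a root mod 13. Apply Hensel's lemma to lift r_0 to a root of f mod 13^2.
r_1 = 96 (mod 169)

Hensel: r_{i+1} = r_i − f(r_i)·(f′(r_i))^{-1} mod 13^{i+2}, f′(x) = 2x + 8. Iterate:
  r_0 = 5 (mod 13)
  r_1 = 96 (mod 169)
Final: r = 96 satisfies f(r) ≡ 0 mod 13^2.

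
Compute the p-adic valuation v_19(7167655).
v_19(7167655) = 4

v_19(n) is the largest exponent k such that 19^k divides n. Factor out: 7167655 = 19^4 · 55. (Sign doesn't affect v_p.) So v_19(7167655) = 4.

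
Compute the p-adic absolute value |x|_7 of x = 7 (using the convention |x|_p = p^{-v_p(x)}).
|7|_7 = 1/7

Step 1 — compute v_7(x) by factoring powers of 7 out of the numerator and denominator: v_7(7) = 1. Step 2 — apply |x|_p = p^{-v_p(x)} = 7^{-1} = 1/7.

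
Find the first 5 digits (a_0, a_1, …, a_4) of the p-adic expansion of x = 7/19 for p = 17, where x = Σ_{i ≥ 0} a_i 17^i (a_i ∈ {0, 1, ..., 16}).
(a_0, …, a_4) = (12, 2, 7, 13, 1)

v_17(7/19) = 0 (numerator and denominator both coprime to 17), so x ∈ ℤ_17^×. Compute digits iteratively via a_i = x_i mod 17, x_{i+1} = (x_i − a_i)/17, with x_0 = x:
  x_0 = 7/19;  a_0 = 12;  x_1 = (x_0 − 12)/17 = -13/19
  x_1 = -13/19;  a_1 = 2;  x_2 = (x_1 − 2)/17 = -3/19
  x_2 = -3/19;  a_2 = 7;  x_3 = (x_2 − 7)/17 = -8/19
  x_3 = -8/19;  a_3 = 13;  x_4 = (x_3 − 13)/17 = -15/19
  x_4 = -15/19;  a_4 = 1;  x_5 = (x_4 − 1)/17 = -2/19
Digits: (12, 2, 7, 13, 1).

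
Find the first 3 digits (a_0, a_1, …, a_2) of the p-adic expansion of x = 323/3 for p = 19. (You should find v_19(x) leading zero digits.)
(a_0, …, a_2) = (0, 12, 6)

v_19(323/3) = 1, so a_0 = ... = a_0 = 0. Factor out: x = 19^1 · u with u = 17/3 a unit in ℤ_19. Expand u iteratively via a_{v+i} = u_i mod 19, u_{i+1} = (u_i − a_{v+i})/19:
  u_0 = 17/3;  a_1 = 12;  u_1 = (u_0 − 12)/19 = -1/3
  u_1 = -1/3;  a_2 = 6;  u_2 = (u_1 − 6)/19 = -1/3
Digits: (0, 12, 6).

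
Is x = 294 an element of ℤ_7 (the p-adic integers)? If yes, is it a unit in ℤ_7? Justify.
x ∈ ℤ_7 but not a unit; v_7(x) = 2 > 0

ℤ_7 = {x ∈ ℚ_7 : v_7(x) ≥ 0} and ℤ_7^× = {x ∈ ℤ_7 : v_7(x) = 0}. Here v_7(294) = v_7(num) − v_7(den) = 2; compare against these criteria.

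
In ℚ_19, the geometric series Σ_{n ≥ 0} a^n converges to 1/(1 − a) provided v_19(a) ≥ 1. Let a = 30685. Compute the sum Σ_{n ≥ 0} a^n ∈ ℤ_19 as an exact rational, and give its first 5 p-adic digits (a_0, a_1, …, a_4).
Σ a^n = 1/(1 − a) = -1/30684;  first 5 digits = (1, 0, 9, 4, 5)

v_19(a) = 2 ≥ 1, so the series converges in ℤ_19 to 1/(1 − a) = 1/(1 − 30685) = -1/30684. Expand this rational in ℤ_19: compute digits iteratively via d_i = x_i mod 19, x_{i+1} = (x_i − d_i)/19. The first 5 digits are (1, 0, 9, 4, 5).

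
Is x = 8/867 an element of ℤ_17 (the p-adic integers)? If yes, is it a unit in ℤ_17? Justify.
x ∉ ℤ_17 (v_17(x) = -2 < 0)

ℤ_17 = {x ∈ ℚ_17 : v_17(x) ≥ 0} and ℤ_17^× = {x ∈ ℤ_17 : v_17(x) = 0}. Here v_17(8/867) = v_17(num) − v_17(den) = -2; compare against these criteria.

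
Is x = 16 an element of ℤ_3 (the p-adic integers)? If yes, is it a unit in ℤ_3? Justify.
x ∈ ℤ_3^× (unit); v_3(x) = 0

ℤ_3 = {x ∈ ℚ_3 : v_3(x) ≥ 0} and ℤ_3^× = {x ∈ ℤ_3 : v_3(x) = 0}. Here v_3(16) = v_3(num) − v_3(den) = 0; compare against these criteria.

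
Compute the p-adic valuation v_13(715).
v_13(715) = 1

v_13(n) is the largest exponent k such that 13^k divides n. Factor out: 715 = 13^1 · 55. (Sign doesn't affect v_p.) So v_13(715) = 1.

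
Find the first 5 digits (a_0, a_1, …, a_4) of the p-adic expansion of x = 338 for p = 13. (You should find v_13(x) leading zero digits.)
(a_0, …, a_4) = (0, 0, 2, 0, 0)

v_13(338) = 2, so a_0 = ... = a_1 = 0. Factor out: x = 13^2 · u with u = 2 a unit in ℤ_13. Expand u iteratively via a_{v+i} = u_i mod 13, u_{i+1} = (u_i − a_{v+i})/13:
  u_0 = 2;  a_2 = 2;  u_1 = (u_0 − 2)/13 = 0
  u_1 = 0;  a_3 = 0;  u_2 = (u_1 − 0)/13 = 0
  u_2 = 0;  a_4 = 0;  u_3 = (u_2 − 0)/13 = 0
Digits: (0, 0, 2, 0, 0).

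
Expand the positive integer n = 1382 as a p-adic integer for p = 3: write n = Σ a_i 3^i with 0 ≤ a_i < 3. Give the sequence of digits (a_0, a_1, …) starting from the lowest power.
(a_0, a_1, …) = (2, 1, 0, 0, 2, 2, 1)

Repeated division by 3 gives the digits low-to-high: 1382 = 2 + 1·3^1 + 2·3^4 + 2·3^5 + 1·3^6. Digit sequence: (2, 1, 0, 0, 2, 2, 1).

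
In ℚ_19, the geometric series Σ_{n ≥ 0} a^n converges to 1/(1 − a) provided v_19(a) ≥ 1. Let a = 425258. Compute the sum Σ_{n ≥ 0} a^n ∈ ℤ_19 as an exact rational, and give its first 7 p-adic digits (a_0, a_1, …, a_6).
Σ a^n = 1/(1 − a) = -1/425257;  first 7 digits = (1, 0, 0, 5, 3, 0, 6)

v_19(a) = 3 ≥ 1, so the series converges in ℤ_19 to 1/(1 − a) = 1/(1 − 425258) = -1/425257. Expand this rational in ℤ_19: compute digits iteratively via d_i = x_i mod 19, x_{i+1} = (x_i − d_i)/19. The first 7 digits are (1, 0, 0, 5, 3, 0, 6).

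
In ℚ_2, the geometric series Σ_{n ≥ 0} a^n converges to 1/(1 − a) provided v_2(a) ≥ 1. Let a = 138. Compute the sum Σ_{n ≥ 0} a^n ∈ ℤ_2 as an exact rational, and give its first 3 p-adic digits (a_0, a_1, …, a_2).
Σ a^n = 1/(1 − a) = -1/137;  first 3 digits = (1, 1, 1)

v_2(a) = 1 ≥ 1, so the series converges in ℤ_2 to 1/(1 − a) = 1/(1 − 138) = -1/137. Expand this rational in ℤ_2: compute digits iteratively via d_i = x_i mod 2, x_{i+1} = (x_i − d_i)/2. The first 3 digits are (1, 1, 1).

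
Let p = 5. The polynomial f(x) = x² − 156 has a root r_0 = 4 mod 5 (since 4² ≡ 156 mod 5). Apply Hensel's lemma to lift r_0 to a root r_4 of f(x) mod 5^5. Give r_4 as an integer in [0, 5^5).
r_4 = 2409 (mod 3125)

Hensel's recurrence: r_{i+1} = r_i − f(r_i)·(f′(r_i))^{-1} mod 5^{i+2}, with f′(x) = 2x. Iterate:
  r_0 = 4 (mod 5)
  r_1 = 9 (mod 25)
  r_2 = 34 (mod 125)
  r_3 = 534 (mod 625)
  r_4 = 2409 (mod 3125)
Final: r_4 = 2409, and one checks f(r_4) ≡ 0 mod 5^5.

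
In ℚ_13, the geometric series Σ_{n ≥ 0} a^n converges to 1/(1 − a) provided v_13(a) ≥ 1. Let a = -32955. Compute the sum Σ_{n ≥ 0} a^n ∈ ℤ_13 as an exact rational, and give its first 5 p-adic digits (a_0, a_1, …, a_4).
Σ a^n = 1/(1 − a) = 1/32956;  first 5 digits = (1, 0, 0, 11, 11)

v_13(a) = 3 ≥ 1, so the series converges in ℤ_13 to 1/(1 − a) = 1/(1 − (-32955)) = 1/32956. Expand this rational in ℤ_13: compute digits iteratively via d_i = x_i mod 13, x_{i+1} = (x_i − d_i)/13. The first 5 digits are (1, 0, 0, 11, 11).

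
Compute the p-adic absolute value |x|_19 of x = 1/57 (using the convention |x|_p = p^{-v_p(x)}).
|1/57|_19 = 19

Step 1 — compute v_19(x) by factoring powers of 19 out of the numerator and denominator: v_19(1/57) = -1. Step 2 — apply |x|_p = p^{-v_p(x)} = 19^{1} = 19.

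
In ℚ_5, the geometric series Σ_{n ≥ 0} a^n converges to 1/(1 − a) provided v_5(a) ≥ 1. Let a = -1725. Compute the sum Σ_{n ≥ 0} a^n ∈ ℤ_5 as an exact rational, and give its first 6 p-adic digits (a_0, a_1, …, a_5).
Σ a^n = 1/(1 − a) = 1/1726;  first 6 digits = (1, 0, 1, 1, 3, 1)

v_5(a) = 2 ≥ 1, so the series converges in ℤ_5 to 1/(1 − a) = 1/(1 − (-1725)) = 1/1726. Expand this rational in ℤ_5: compute digits iteratively via d_i = x_i mod 5, x_{i+1} = (x_i − d_i)/5. The first 6 digits are (1, 0, 1, 1, 3, 1).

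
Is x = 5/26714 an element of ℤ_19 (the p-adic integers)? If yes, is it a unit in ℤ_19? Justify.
x ∉ ℤ_19 (v_19(x) = -2 < 0)

ℤ_19 = {x ∈ ℚ_19 : v_19(x) ≥ 0} and ℤ_19^× = {x ∈ ℤ_19 : v_19(x) = 0}. Here v_19(5/26714) = v_19(num) − v_19(den) = -2; compare against these criteria.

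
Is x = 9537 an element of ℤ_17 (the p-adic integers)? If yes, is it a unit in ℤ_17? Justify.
x ∈ ℤ_17 but not a unit; v_17(x) = 2 > 0

ℤ_17 = {x ∈ ℚ_17 : v_17(x) ≥ 0} and ℤ_17^× = {x ∈ ℤ_17 : v_17(x) = 0}. Here v_17(9537) = v_17(num) − v_17(den) = 2; compare against these criteria.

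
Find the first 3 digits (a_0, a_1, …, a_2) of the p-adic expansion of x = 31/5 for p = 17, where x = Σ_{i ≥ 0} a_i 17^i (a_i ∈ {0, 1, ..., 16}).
(a_0, …, a_2) = (13, 3, 10)

v_17(31/5) = 0 (numerator and denominator both coprime to 17), so x ∈ ℤ_17^×. Compute digits iteratively via a_i = x_i mod 17, x_{i+1} = (x_i − a_i)/17, with x_0 = x:
  x_0 = 31/5;  a_0 = 13;  x_1 = (x_0 − 13)/17 = -2/5
  x_1 = -2/5;  a_1 = 3;  x_2 = (x_1 − 3)/17 = -1/5
  x_2 = -1/5;  a_2 = 10;  x_3 = (x_2 − 10)/17 = -3/5
Digits: (13, 3, 10).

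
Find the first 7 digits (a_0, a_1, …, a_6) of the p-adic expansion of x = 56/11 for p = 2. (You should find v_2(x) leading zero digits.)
(a_0, …, a_6) = (0, 0, 0, 1, 0, 1, 0)

v_2(56/11) = 3, so a_0 = ... = a_2 = 0. Factor out: x = 2^3 · u with u = 7/11 a unit in ℤ_2. Expand u iteratively via a_{v+i} = u_i mod 2, u_{i+1} = (u_i − a_{v+i})/2:
  u_0 = 7/11;  a_3 = 1;  u_1 = (u_0 − 1)/2 = -2/11
  u_1 = -2/11;  a_4 = 0;  u_2 = (u_1 − 0)/2 = -1/11
  u_2 = -1/11;  a_5 = 1;  u_3 = (u_2 − 1)/2 = -6/11
  u_3 = -6/11;  a_6 = 0;  u_4 = (u_3 − 0)/2 = -3/11
Digits: (0, 0, 0, 1, 0, 1, 0).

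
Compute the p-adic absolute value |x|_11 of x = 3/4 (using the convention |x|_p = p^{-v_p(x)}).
|3/4|_11 = 1

Step 1 — compute v_11(x) by factoring powers of 11 out of the numerator and denominator: v_11(3/4) = 0. Step 2 — apply |x|_p = p^{-v_p(x)} = 11^{0} = 1.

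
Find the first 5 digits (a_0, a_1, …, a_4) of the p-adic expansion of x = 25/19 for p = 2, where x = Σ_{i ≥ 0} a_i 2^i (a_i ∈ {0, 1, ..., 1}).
(a_0, …, a_4) = (1, 1, 0, 0, 0)

v_2(25/19) = 0 (numerator and denominator both coprime to 2), so x ∈ ℤ_2^×. Compute digits iteratively via a_i = x_i mod 2, x_{i+1} = (x_i − a_i)/2, with x_0 = x:
  x_0 = 25/19;  a_0 = 1;  x_1 = (x_0 − 1)/2 = 3/19
  x_1 = 3/19;  a_1 = 1;  x_2 = (x_1 − 1)/2 = -8/19
  x_2 = -8/19;  a_2 = 0;  x_3 = (x_2 − 0)/2 = -4/19
  x_3 = -4/19;  a_3 = 0;  x_4 = (x_3 − 0)/2 = -2/19
  x_4 = -2/19;  a_4 = 0;  x_5 = (x_4 − 0)/2 = -1/19
Digits: (1, 1, 0, 0, 0).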